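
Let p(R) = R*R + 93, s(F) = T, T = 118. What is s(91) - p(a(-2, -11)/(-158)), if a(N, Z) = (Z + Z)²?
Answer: 97461/6241 ≈ 15.616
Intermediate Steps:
a(N, Z) = 4*Z² (a(N, Z) = (2*Z)² = 4*Z²)
s(F) = 118
p(R) = 93 + R² (p(R) = R² + 93 = 93 + R²)
s(91) - p(a(-2, -11)/(-158)) = 118 - (93 + ((4*(-11)²)/(-158))²) = 118 - (93 + ((4*121)*(-1/158))²) = 118 - (93 + (484*(-1/158))²) = 118 - (93 + (-242/79)²) = 118 - (93 + 58564/6241) = 118 - 1*638977/6241 = 118 - 638977/6241 = 97461/6241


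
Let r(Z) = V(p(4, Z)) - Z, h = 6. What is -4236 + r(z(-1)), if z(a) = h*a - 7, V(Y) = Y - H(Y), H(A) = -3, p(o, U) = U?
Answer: -4233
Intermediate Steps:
V(Y) = 3 + Y (V(Y) = Y - 1*(-3) = Y + 3 = 3 + Y)
z(a) = -7 + 6*a (z(a) = 6*a - 7 = -7 + 6*a)
r(Z) = 3 (r(Z) = (3 + Z) - Z = 3)
-4236 + r(z(-1)) = -4236 + 3 = -4233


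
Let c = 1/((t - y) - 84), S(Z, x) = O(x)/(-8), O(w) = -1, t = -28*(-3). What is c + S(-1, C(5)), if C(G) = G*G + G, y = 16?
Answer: 1/16 ≈ 0.062500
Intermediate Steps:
C(G) = G + G² (C(G) = G² + G = G + G²)
t = 84
S(Z, x) = ⅛ (S(Z, x) = -1/(-8) = -1*(-⅛) = ⅛)
c = -1/16 (c = 1/((84 - 1*16) - 84) = 1/((84 - 16) - 84) = 1/(68 - 84) = 1/(-16) = -1/16 ≈ -0.062500)
c + S(-1, C(5)) = -1/16 + ⅛ = 1/16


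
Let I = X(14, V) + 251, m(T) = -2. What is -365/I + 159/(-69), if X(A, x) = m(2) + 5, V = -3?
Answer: -21857/5842 ≈ -3.7414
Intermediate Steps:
X(A, x) = 3 (X(A, x) = -2 + 5 = 3)
I = 254 (I = 3 + 251 = 254)
-365/I + 159/(-69) = -365/254 + 159/(-69) = -365*1/254 + 159*(-1/69) = -365/254 - 53/23 = -21857/5842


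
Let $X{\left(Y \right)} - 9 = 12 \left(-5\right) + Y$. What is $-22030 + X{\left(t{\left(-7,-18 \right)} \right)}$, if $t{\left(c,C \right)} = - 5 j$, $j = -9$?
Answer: $-22036$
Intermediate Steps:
$t{\left(c,C \right)} = 45$ ($t{\left(c,C \right)} = \left(-5\right) \left(-9\right) = 45$)
$X{\left(Y \right)} = -51 + Y$ ($X{\left(Y \right)} = 9 + \left(12 \left(-5\right) + Y\right) = 9 + \left(-60 + Y\right) = -51 + Y$)
$-22030 + X{\left(t{\left(-7,-18 \right)} \right)} = -22030 + \left(-51 + 45\right) = -22030 - 6 = -22036$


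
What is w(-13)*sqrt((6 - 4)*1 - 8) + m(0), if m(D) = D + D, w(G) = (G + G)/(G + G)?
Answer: I*sqrt(6) ≈ 2.4495*I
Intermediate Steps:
w(G) = 1 (w(G) = (2*G)/((2*G)) = (2*G)*(1/(2*G)) = 1)
m(D) = 2*D
w(-13)*sqrt((6 - 4)*1 - 8) + m(0) = 1*sqrt((6 - 4)*1 - 8) + 2*0 = 1*sqrt(2*1 - 8) + 0 = 1*sqrt(2 - 8) + 0 = 1*sqrt(-6) + 0 = 1*(I*sqrt(6)) + 0 = I*sqrt(6) + 0 = I*sqrt(6)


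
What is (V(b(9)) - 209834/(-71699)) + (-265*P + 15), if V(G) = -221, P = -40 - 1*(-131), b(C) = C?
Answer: -1743581545/71699 ≈ -24318.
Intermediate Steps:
P = 91 (P = -40 + 131 = 91)
(V(b(9)) - 209834/(-71699)) + (-265*P + 15) = (-221 - 209834/(-71699)) + (-265*91 + 15) = (-221 - 209834*(-1/71699)) + (-24115 + 15) = (-221 + 209834/71699) - 24100 = -15635645/71699 - 24100 = -1743581545/71699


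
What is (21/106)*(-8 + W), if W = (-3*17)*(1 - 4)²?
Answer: -9807/106 ≈ -92.519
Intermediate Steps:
W = -459 (W = -51*(-3)² = -51*9 = -459)
(21/106)*(-8 + W) = (21/106)*(-8 - 459) = (21*(1/106))*(-467) = (21/106)*(-467) = -9807/106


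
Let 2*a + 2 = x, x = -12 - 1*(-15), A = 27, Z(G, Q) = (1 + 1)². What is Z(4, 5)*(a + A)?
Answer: 110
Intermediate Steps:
Z(G, Q) = 4 (Z(G, Q) = 2² = 4)
x = 3 (x = -12 + 15 = 3)
a = ½ (a = -1 + (½)*3 = -1 + 3/2 = ½ ≈ 0.50000)
Z(4, 5)*(a + A) = 4*(½ + 27) = 4*(55/2) = 110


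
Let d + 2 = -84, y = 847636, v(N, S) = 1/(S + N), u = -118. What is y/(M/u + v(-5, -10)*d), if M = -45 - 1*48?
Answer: 1500315720/11543 ≈ 1.2998e+5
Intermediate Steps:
v(N, S) = 1/(N + S)
M = -93 (M = -45 - 48 = -93)
d = -86 (d = -2 - 84 = -86)
y/(M/u + v(-5, -10)*d) = 847636/(-93/(-118) - 86/(-5 - 10)) = 847636/(-93*(-1/118) - 86/(-15)) = 847636/(93/118 - 1/15*(-86)) = 847636/(93/118 + 86/15) = 847636/(11543/1770) = 847636*(1770/11543) = 1500315720/11543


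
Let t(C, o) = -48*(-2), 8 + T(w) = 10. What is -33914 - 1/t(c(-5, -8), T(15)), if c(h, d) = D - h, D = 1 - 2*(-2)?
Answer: -3255745/96 ≈ -33914.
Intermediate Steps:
D = 5 (D = 1 + 4 = 5)
T(w) = 2 (T(w) = -8 + 10 = 2)
c(h, d) = 5 - h
t(C, o) = 96
-33914 - 1/t(c(-5, -8), T(15)) = -33914 - 1/96 = -3255745/96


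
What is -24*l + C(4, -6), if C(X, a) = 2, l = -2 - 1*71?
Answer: 1754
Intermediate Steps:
l = -73 (l = -2 - 71 = -73)
-24*l + C(4, -6) = -24*(-73) + 2 = 1752 + 2 = 1754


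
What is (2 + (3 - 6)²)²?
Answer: 121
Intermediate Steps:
(2 + (3 - 6)²)² = (2 + (-3)²)² = (2 + 9)² = 11² = 121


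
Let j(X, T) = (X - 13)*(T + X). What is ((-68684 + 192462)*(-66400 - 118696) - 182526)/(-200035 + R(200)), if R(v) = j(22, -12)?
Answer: 22910995214/199945 ≈ 1.1459e+5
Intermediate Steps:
j(X, T) = (-13 + X)*(T + X)
R(v) = 90 (R(v) = 22² - 13*(-12) - 13*22 - 12*22 = 484 + 156 - 286 - 264 = 90)
((-68684 + 192462)*(-66400 - 118696) - 182526)/(-200035 + R(200)) = ((-68684 + 192462)*(-66400 - 118696) - 182526)/(-200035 + 90) = (123778*(-185096) - 182526)/(-199945) = (-22910812688 - 182526)*(-1/199945) = -22910995214*(-1/199945) = 22910995214/199945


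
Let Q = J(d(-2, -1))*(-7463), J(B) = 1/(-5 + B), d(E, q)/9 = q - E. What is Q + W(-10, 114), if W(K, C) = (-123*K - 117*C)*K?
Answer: 476857/4 ≈ 1.1921e+5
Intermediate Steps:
d(E, q) = -9*E + 9*q (d(E, q) = 9*(q - E) = -9*E + 9*q)
Q = -7463/4 (Q = -7463/(-5 + (-9*(-2) + 9*(-1))) = -7463/(-5 + (18 - 9)) = -7463/(-5 + 9) = -7463/4 ≈ -1865.8)
W(K, C) = K*(-123*K - 117*C)
Q + W(-10, 114) = -7463/4 - 3*(-10)*(39*114 + 41*(-10)) = -7463/4 - 3*(-10)*(4446 - 410) = -7463/4 - 3*(-10)*4036 = -7463/4 + 121080 = 476857/4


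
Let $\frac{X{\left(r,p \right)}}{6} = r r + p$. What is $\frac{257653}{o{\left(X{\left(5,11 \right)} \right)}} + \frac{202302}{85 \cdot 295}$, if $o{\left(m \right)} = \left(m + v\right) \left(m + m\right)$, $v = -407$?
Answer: $\frac{10231693649}{2068988400} \approx 4.9453$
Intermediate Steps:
$X{\left(r,p \right)} = 6 p + 6 r^{2}$ ($X{\left(r,p \right)} = 6 \left(r r + p\right) = 6 \left(r^{2} + p\right) = 6 \left(p + r^{2}\right) = 6 p + 6 r^{2}$)
$o{\left(m \right)} = 2 m \left(-407 + m\right)$ ($o{\left(m \right)} = \left(m - 407\right) \left(m + m\right) = \left(-407 + m\right) 2 m = 2 m \left(-407 + m\right)$)
$\frac{257653}{o{\left(X{\left(5,11 \right)} \right)}} + \frac{202302}{85 \cdot 295} = \frac{257653}{2 \left(6 \cdot 11 + 6 \cdot 5^{2}\right) \left(-407 + \left(6 \cdot 11 + 6 \cdot 5^{2}\right)\right)} + \frac{202302}{85 \cdot 295} = \frac{257653}{2 \left(66 + 6 \cdot 25\right) \left(-407 + \left(66 + 6 \cdot 25\right)\right)} + \frac{202302}{25075} = \frac{257653}{2 \left(66 + 150\right) \left(-407 + \left(66 + 150\right)\right)} + 202302 \cdot \frac{1}{25075} = \frac{257653}{2 \cdot 216 \left(-407 + 216\right)} + \frac{202302}{25075} = \frac{257653}{2 \cdot 216 \left(-191\right)} + \frac{202302}{25075} = \frac{257653}{-82512} + \frac{202302}{25075} = 257653 \left(- \frac{1}{82512}\right) + \frac{202302}{25075} = - \frac{257653}{82512} + \frac{202302}{25075} = \frac{10231693649}{2068988400}$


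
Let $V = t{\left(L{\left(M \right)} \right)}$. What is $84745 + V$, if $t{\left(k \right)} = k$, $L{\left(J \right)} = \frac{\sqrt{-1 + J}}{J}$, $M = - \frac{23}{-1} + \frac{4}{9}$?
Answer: $84745 + \frac{3 \sqrt{202}}{211} \approx 84745.0$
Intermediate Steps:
$M = \frac{211}{9}$ ($M = \left(-23\right) \left(-1\right) + 4 \cdot \frac{1}{9} = 23 + \frac{4}{9} = \frac{211}{9} \approx 23.444$)
$L{\left(J \right)} = \frac{\sqrt{-1 + J}}{J}$
$V = \frac{3 \sqrt{202}}{211}$ ($V = \frac{\sqrt{-1 + \frac{211}{9}}}{\frac{211}{9}} = \frac{9 \sqrt{\frac{202}{9}}}{211} = \frac{9 \frac{\sqrt{202}}{3}}{211} = \frac{3 \sqrt{202}}{211} \approx 0.20208$)
$84745 + V = 84745 + \frac{3 \sqrt{202}}{211}$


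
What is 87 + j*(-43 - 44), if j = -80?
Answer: 7047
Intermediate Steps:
87 + j*(-43 - 44) = 87 - 80*(-43 - 44) = 87 - 80*(-87) = 87 + 6960 = 7047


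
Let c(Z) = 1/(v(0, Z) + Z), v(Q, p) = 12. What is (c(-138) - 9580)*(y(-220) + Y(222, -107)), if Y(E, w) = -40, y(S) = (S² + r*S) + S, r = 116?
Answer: -4550695370/21 ≈ -2.1670e+8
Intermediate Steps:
y(S) = S² + 117*S (y(S) = (S² + 116*S) + S = S² + 117*S)
c(Z) = 1/(12 + Z)
(c(-138) - 9580)*(y(-220) + Y(222, -107)) = (1/(12 - 138) - 9580)*(-220*(117 - 220) - 40) = (1/(-126) - 9580)*(-220*(-103) - 40) = (-1/126 - 9580)*(22660 - 40) = -1207081/126*22620 = -4550695370/21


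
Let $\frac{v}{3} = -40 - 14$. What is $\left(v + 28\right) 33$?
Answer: $-4422$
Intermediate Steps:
$v = -162$ ($v = 3 \left(-40 - 14\right) = 3 \left(-54\right) = -162$)
$\left(v + 28\right) 33 = \left(-162 + 28\right) 33 = \left(-134\right) 33 = -4422$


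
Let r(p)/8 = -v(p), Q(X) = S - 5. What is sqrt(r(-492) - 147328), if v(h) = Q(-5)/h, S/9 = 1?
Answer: 2*I*sqrt(557231082)/123 ≈ 383.83*I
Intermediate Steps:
S = 9 (S = 9*1 = 9)
Q(X) = 4 (Q(X) = 9 - 5 = 4)
v(h) = 4/h
r(p) = -32/p (r(p) = 8*(-4/p) = -32/p)
sqrt(r(-492) - 147328) = sqrt(-32/(-492) - 147328) = sqrt(-32*(-1/492) - 147328) = sqrt(8/123 - 147328) = sqrt(-18121336/123) = 2*I*sqrt(557231082)/123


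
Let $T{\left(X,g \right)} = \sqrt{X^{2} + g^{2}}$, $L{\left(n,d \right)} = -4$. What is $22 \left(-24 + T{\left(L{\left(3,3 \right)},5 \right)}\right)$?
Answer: $-528 + 22 \sqrt{41} \approx -387.13$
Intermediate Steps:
$22 \left(-24 + T{\left(L{\left(3,3 \right)},5 \right)}\right) = 22 \left(-24 + \sqrt{\left(-4\right)^{2} + 5^{2}}\right) = 22 \left(-24 + \sqrt{16 + 25}\right) = 22 \left(-24 + \sqrt{41}\right) = -528 + 22 \sqrt{41}$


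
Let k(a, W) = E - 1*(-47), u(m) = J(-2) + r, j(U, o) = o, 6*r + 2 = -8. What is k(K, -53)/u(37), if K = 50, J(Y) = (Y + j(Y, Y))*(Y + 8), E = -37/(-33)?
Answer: -1588/847 ≈ -1.8749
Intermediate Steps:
r = -5/3 (r = -⅓ + (⅙)*(-8) = -⅓ - 4/3 = -5/3 ≈ -1.6667)
E = 37/33 (E = -37*(-1/33) = 37/33 ≈ 1.1212)
J(Y) = 2*Y*(8 + Y) (J(Y) = (Y + Y)*(Y + 8) = (2*Y)*(8 + Y) = 2*Y*(8 + Y))
u(m) = -77/3 (u(m) = 2*(-2)*(8 - 2) - 5/3 = 2*(-2)*6 - 5/3 = -24 - 5/3 = -77/3)
k(a, W) = 1588/33 (k(a, W) = 37/33 - 1*(-47) = 37/33 + 47 = 1588/33)
k(K, -53)/u(37) = 1588/(33*(-77/3)) = (1588/33)*(-3/77) = -1588/847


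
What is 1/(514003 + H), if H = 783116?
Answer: 1/1297119 ≈ 7.7094e-7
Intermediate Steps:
1/(514003 + H) = 1/(514003 + 783116) = 1/1297119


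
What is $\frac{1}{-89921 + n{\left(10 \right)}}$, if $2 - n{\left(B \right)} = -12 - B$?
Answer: $- \frac{1}{89897} \approx -1.1124 \cdot 10^{-5}$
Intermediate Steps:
$n{\left(B \right)} = 14 + B$ ($n{\left(B \right)} = 2 - \left(-12 - B\right) = 2 + \left(12 + B\right) = 14 + B$)
$\frac{1}{-89921 + n{\left(10 \right)}} = \frac{1}{-89921 + \left(14 + 10\right)} = \frac{1}{-89921 + 24} = \frac{1}{-89897} = - \frac{1}{89897}$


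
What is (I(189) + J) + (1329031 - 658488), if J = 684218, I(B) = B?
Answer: 1354950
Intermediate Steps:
(I(189) + J) + (1329031 - 658488) = (189 + 684218) + (1329031 - 658488) = 684407 + 670543 = 1354950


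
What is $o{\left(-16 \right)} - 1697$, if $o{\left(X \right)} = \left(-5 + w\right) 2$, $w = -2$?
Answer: $-1711$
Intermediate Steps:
$o{\left(X \right)} = -14$ ($o{\left(X \right)} = \left(-5 - 2\right) 2 = \left(-7\right) 2 = -14$)
$o{\left(-16 \right)} - 1697 = -14 - 1697 = -1711$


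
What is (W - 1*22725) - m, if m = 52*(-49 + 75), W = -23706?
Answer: -47783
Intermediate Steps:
m = 1352 (m = 52*26 = 1352)
(W - 1*22725) - m = (-23706 - 1*22725) - 1*1352 = (-23706 - 22725) - 1352 = -46431 - 1352 = -47783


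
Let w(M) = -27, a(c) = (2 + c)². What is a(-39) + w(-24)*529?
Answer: -12914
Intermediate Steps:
a(-39) + w(-24)*529 = (2 - 39)² - 27*529 = (-37)² - 14283 = 1369 - 14283 = -12914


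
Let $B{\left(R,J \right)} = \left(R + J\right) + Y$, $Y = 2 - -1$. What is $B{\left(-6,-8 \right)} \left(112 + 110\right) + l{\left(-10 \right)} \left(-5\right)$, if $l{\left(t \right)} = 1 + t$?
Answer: $-2397$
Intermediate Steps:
$Y = 3$ ($Y = 2 + 1 = 3$)
$B{\left(R,J \right)} = 3 + J + R$ ($B{\left(R,J \right)} = \left(R + J\right) + 3 = \left(J + R\right) + 3 = 3 + J + R$)
$B{\left(-6,-8 \right)} \left(112 + 110\right) + l{\left(-10 \right)} \left(-5\right) = \left(3 - 8 - 6\right) \left(112 + 110\right) + \left(1 - 10\right) \left(-5\right) = \left(-11\right) 222 - -45 = -2442 + 45 = -2397$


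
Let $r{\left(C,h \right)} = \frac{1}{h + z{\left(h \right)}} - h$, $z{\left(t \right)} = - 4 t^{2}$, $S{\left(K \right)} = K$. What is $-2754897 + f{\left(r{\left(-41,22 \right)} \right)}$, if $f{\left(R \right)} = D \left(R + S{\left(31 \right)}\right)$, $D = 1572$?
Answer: $- \frac{874299193}{319} \approx -2.7407 \cdot 10^{6}$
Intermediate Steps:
$r{\left(C,h \right)} = \frac{1}{h - 4 h^{2}} - h$
$f{\left(R \right)} = 48732 + 1572 R$ ($f{\left(R \right)} = 1572 \left(R + 31\right) = 1572 \left(31 + R\right) = 48732 + 1572 R$)
$-2754897 + f{\left(r{\left(-41,22 \right)} \right)} = -2754897 + \left(48732 + 1572 \frac{-1 + 22^{2} - 4 \cdot 22^{3}}{22 \left(-1 + 4 \cdot 22\right)}\right) = -2754897 + \left(48732 + 1572 \frac{-1 + 484 - 42592}{22 \left(-1 + 88\right)}\right) = -2754897 + \left(48732 + 1572 \frac{-1 + 484 - 42592}{22 \cdot 87}\right) = -2754897 + \left(48732 + 1572 \cdot \frac{1}{22} \cdot \frac{1}{87} \left(-42109\right)\right) = -2754897 + \left(48732 + 1572 \left(- \frac{42109}{1914}\right)\right) = -2754897 + \left(48732 - \frac{11032558}{319}\right) = -2754897 + \frac{4512950}{319} = - \frac{874299193}{319}$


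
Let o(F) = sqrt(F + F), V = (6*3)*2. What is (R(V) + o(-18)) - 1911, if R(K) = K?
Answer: -1875 + 6*I ≈ -1875.0 + 6.0*I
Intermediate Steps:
V = 36 (V = 18*2 = 36)
o(F) = sqrt(2)*sqrt(F) (o(F) = sqrt(2*F) = sqrt(2)*sqrt(F))
(R(V) + o(-18)) - 1911 = (36 + sqrt(2)*sqrt(-18)) - 1911 = (36 + sqrt(2)*(3*I*sqrt(2))) - 1911 = (36 + 6*I) - 1911 = -1875 + 6*I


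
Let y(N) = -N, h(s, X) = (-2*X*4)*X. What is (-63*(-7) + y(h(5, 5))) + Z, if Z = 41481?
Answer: 42122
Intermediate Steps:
h(s, X) = -8*X² (h(s, X) = (-8*X)*X = -8*X²)
(-63*(-7) + y(h(5, 5))) + Z = (-63*(-7) - (-8)*5²) + 41481 = (441 - (-8)*25) + 41481 = (441 - 1*(-200)) + 41481 = (441 + 200) + 41481 = 641 + 41481 = 42122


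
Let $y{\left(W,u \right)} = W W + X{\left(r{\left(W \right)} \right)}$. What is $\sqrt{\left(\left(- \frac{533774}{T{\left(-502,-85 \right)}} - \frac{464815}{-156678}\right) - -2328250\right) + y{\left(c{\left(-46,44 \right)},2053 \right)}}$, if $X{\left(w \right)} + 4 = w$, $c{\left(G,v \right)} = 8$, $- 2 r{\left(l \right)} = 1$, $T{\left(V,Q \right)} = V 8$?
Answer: $\frac{\sqrt{14404212744595303260426}}{78652356} \approx 1525.9$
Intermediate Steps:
$T{\left(V,Q \right)} = 8 V$
$r{\left(l \right)} = - \frac{1}{2}$ ($r{\left(l \right)} = \left(- \frac{1}{2}\right) 1 = - \frac{1}{2}$)
$X{\left(w \right)} = -4 + w$
$y{\left(W,u \right)} = - \frac{9}{2} + W^{2}$ ($y{\left(W,u \right)} = W W - \frac{9}{2} = W^{2} - \frac{9}{2} = - \frac{9}{2} + W^{2}$)
$\sqrt{\left(\left(- \frac{533774}{T{\left(-502,-85 \right)}} - \frac{464815}{-156678}\right) - -2328250\right) + y{\left(c{\left(-46,44 \right)},2053 \right)}} = \sqrt{\left(\left(- \frac{533774}{8 \left(-502\right)} - \frac{464815}{-156678}\right) - -2328250\right) - \left(\frac{9}{2} - 8^{2}\right)} = \sqrt{\left(\left(- \frac{533774}{-4016} - - \frac{464815}{156678}\right) + 2328250\right) + \left(- \frac{9}{2} + 64\right)} = \sqrt{\left(\left(\left(-533774\right) \left(- \frac{1}{4016}\right) + \frac{464815}{156678}\right) + 2328250\right) + \frac{119}{2}} = \sqrt{\left(\left(\frac{266887}{2008} + \frac{464815}{156678}\right) + 2328250\right) + \frac{119}{2}} = \sqrt{\left(\frac{21374334953}{157304712} + 2328250\right) + \frac{119}{2}} = \sqrt{\frac{366266070048953}{157304712} + \frac{119}{2}} = \sqrt{\frac{366275429679317}{157304712}} = \frac{\sqrt{14404212744595303260426}}{78652356}$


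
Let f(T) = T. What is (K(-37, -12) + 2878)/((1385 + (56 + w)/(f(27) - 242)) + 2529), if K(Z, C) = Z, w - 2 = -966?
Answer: 203605/280806 ≈ 0.72507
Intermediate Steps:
w = -964 (w = 2 - 966 = -964)
(K(-37, -12) + 2878)/((1385 + (56 + w)/(f(27) - 242)) + 2529) = (-37 + 2878)/((1385 + (56 - 964)/(27 - 242)) + 2529) = 2841/((1385 - 908/(-215)) + 2529) = 2841/((1385 - 908*(-1/215)) + 2529) = 2841/((1385 + 908/215) + 2529) = 2841/(298683/215 + 2529) = 2841/(842418/215) = 2841*(215/842418) = 203605/280806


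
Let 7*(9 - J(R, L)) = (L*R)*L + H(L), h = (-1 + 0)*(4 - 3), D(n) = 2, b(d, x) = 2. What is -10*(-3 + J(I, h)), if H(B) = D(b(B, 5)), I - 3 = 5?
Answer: -320/7 ≈ -45.714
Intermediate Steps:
I = 8 (I = 3 + 5 = 8)
h = -1 (h = -1*1 = -1)
H(B) = 2
J(R, L) = 61/7 - R*L²/7 (J(R, L) = 9 - ((L*R)*L + 2)/7 = 9 - (R*L² + 2)/7 = 9 - (2 + R*L²)/7 = 9 + (-2/7 - R*L²/7) = 61/7 - R*L²/7)
-10*(-3 + J(I, h)) = -10*(-3 + (61/7 - ⅐*8*(-1)²)) = -10*(-3 + (61/7 - ⅐*8*1)) = -10*(-3 + (61/7 - 8/7)) = -10*(-3 + 53/7) = -10*32/7 = -320/7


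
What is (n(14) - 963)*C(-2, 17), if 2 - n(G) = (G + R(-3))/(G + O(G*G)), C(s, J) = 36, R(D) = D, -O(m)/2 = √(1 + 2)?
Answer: -796401/23 - 99*√3/23 ≈ -34634.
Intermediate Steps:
O(m) = -2*√3 (O(m) = -2*√(1 + 2) = -2*√3)
n(G) = 2 - (-3 + G)/(G - 2*√3) (n(G) = 2 - (G - 3)/(G - 2*√3) = 2 - (-3 + G)/(G - 2*√3))
(n(14) - 963)*C(-2, 17) = ((3 + 14 - 4*√3)/(14 - 2*√3) - 963)*36 = ((17 - 4*√3)/(14 - 2*√3) - 963)*36 = (-963 + (17 - 4*√3)/(14 - 2*√3))*36 = -34668 + 36*(17 - 4*√3)/(14 - 2*√3)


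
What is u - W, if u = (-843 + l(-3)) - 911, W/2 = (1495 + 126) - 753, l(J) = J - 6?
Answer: -3499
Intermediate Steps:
l(J) = -6 + J
W = 1736 (W = 2*((1495 + 126) - 753) = 2*(1621 - 753) = 2*868 = 1736)
u = -1763 (u = (-843 + (-6 - 3)) - 911 = (-843 - 9) - 911 = -852 - 911 = -1763)
u - W = -1763 - 1*1736 = -1763 - 1736 = -3499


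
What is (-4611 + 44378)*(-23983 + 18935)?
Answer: -200743816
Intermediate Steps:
(-4611 + 44378)*(-23983 + 18935) = 39767*(-5048) = -200743816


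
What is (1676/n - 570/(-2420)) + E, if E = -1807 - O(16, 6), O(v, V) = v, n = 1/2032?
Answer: 823721835/242 ≈ 3.4038e+6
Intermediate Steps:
n = 1/2032 ≈ 0.00049213
E = -1823 (E = -1807 - 1*16 = -1807 - 16 = -1823)
(1676/n - 570/(-2420)) + E = (1676/(1/2032) - 570/(-2420)) - 1823 = (1676*2032 - 570*(-1/2420)) - 1823 = (3405632 + 57/242) - 1823 = 824163001/242 - 1823 = 823721835/242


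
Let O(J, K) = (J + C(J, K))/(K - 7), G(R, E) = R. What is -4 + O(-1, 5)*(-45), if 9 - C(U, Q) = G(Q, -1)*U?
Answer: 577/2 ≈ 288.50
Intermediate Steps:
C(U, Q) = 9 - Q*U
O(J, K) = (9 + J - J*K)/(-7 + K) (O(J, K) = (J + (9 - K*J))/(K - 7) = (J + (9 - J*K))/(-7 + K) = (9 + J - J*K)/(-7 + K))
-4 + O(-1, 5)*(-45) = -4 + ((9 - 1 - 1*(-1)*5)/(-7 + 5))*(-45) = -4 + ((9 - 1 + 5)/(-2))*(-45) = -4 - ½*13*(-45) = -4 - 13/2*(-45) = -4 + 585/2 = 577/2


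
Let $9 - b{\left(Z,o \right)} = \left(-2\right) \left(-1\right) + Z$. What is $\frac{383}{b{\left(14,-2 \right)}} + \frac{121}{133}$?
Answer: $- \frac{7156}{133} \approx -53.805$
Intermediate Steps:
$b{\left(Z,o \right)} = 7 - Z$ ($b{\left(Z,o \right)} = 9 - \left(\left(-2\right) \left(-1\right) + Z\right) = 9 - \left(2 + Z\right) = 7 - Z$)
$\frac{383}{b{\left(14,-2 \right)}} + \frac{121}{133} = \frac{383}{7 - 14} + \frac{121}{133} = \frac{383}{7 - 14} + 121 \cdot \frac{1}{133} = \frac{383}{-7} + \frac{121}{133} = 383 \left(- \frac{1}{7}\right) + \frac{121}{133} = - \frac{383}{7} + \frac{121}{133} = - \frac{7156}{133}$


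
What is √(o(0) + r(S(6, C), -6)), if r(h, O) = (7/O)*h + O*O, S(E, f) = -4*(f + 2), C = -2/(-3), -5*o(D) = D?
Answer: 2*√109/3 ≈ 6.9602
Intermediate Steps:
o(D) = -D/5
C = ⅔ (C = -2*(-⅓) = ⅔ ≈ 0.66667)
S(E, f) = -8 - 4*f (S(E, f) = -4*(2 + f) = -8 - 4*f)
r(h, O) = O² + 7*h/O (r(h, O) = 7*h/O + O² = O² + 7*h/O)
√(o(0) + r(S(6, C), -6)) = √(-⅕*0 + ((-6)³ + 7*(-8 - 4*⅔))/(-6)) = √(0 - (-216 + 7*(-8 - 8/3))/6) = √(0 - (-216 + 7*(-32/3))/6) = √(0 - (-216 - 224/3)/6) = √(0 - ⅙*(-872/3)) = √(0 + 436/9) = √(436/9) = 2*√109/3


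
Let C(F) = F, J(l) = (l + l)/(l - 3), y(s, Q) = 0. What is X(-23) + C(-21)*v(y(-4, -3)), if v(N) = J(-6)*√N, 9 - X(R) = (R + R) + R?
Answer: 78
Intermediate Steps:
J(l) = 2*l/(-3 + l) (J(l) = (2*l)/(-3 + l) = 2*l/(-3 + l))
X(R) = 9 - 3*R (X(R) = 9 - ((R + R) + R) = 9 - (2*R + R) = 9 - 3*R)
v(N) = 4*√N/3 (v(N) = (2*(-6)/(-3 - 6))*√N = (2*(-6)/(-9))*√N = (2*(-6)*(-⅑))*√N = 4*√N/3)
X(-23) + C(-21)*v(y(-4, -3)) = (9 - 3*(-23)) - 28*√0 = (9 + 69) - 28*0 = 78 - 21*0 = 78 + 0 = 78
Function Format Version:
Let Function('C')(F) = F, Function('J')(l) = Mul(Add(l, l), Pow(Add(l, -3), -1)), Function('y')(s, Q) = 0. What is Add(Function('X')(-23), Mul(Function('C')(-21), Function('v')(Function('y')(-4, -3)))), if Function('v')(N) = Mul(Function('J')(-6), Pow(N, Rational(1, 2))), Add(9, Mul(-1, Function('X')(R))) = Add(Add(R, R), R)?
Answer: 78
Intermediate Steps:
Function('J')(l) = Mul(2, l, Pow(Add(-3, l), -1)) (Function('J')(l) = Mul(Mul(2, l), Pow(Add(-3, l), -1)) = Mul(2, l, Pow(Add(-3, l), -1)))
Function('X')(R) = Add(9, Mul(-3, R)) (Function('X')(R) = Add(9, Mul(-1, Add(Add(R, R), R))) = Add(9, Mul(-1, Add(Mul(2, R), R))) = Add(9, Mul(-1, Mul(3, R))) = Add(9, Mul(-3, R)))
Function('v')(N) = Mul(Rational(4, 3), Pow(N, Rational(1, 2))) (Function('v')(N) = Mul(Mul(2, -6, Pow(Add(-3, -6), -1)), Pow(N, Rational(1, 2))) = Mul(Mul(2, -6, Pow(-9, -1)), Pow(N, Rational(1, 2))) = Mul(Mul(2, -6, Rational(-1, 9)), Pow(N, Rational(1, 2))) = Mul(Rational(4, 3), Pow(N, Rational(1, 2))))
Add(Function('X')(-23), Mul(Function('C')(-21), Function('v')(Function('y')(-4, -3)))) = Add(Add(9, Mul(-3, -23)), Mul(-21, Mul(Rational(4, 3), Pow(0, Rational(1, 2))))) = Add(Add(9, 69), Mul(-21, Mul(Rational(4, 3), 0))) = Add(78, Mul(-21, 0)) = Add(78, 0) = 78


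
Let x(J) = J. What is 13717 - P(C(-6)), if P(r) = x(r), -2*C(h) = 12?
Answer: 13723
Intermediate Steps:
C(h) = -6 (C(h) = -1/2*12 = -6)
P(r) = r
13717 - P(C(-6)) = 13717 - 1*(-6) = 13717 + 6 = 13723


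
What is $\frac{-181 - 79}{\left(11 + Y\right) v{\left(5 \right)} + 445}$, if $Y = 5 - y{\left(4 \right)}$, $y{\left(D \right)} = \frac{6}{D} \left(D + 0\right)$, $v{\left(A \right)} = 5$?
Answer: $- \frac{52}{99} \approx -0.52525$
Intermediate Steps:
$y{\left(D \right)} = 6$ ($y{\left(D \right)} = \frac{6}{D} D = 6$)
$Y = -1$ ($Y = 5 - 6 = -1$)
$\frac{-181 - 79}{\left(11 + Y\right) v{\left(5 \right)} + 445} = \frac{-181 - 79}{\left(11 - 1\right) 5 + 445} = - \frac{260}{10 \cdot 5 + 445} = - \frac{260}{50 + 445} = - \frac{260}{495} = \left(-260\right) \frac{1}{495} = - \frac{52}{99}$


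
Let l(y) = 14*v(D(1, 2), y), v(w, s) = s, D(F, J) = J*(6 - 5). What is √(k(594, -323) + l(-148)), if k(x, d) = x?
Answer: I*√1478 ≈ 38.445*I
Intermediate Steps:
D(F, J) = J (D(F, J) = J*1 = J)
l(y) = 14*y
√(k(594, -323) + l(-148)) = √(594 + 14*(-148)) = √(594 - 2072) = √(-1478) = I*√1478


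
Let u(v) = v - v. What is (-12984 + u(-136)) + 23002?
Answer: 10018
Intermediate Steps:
u(v) = 0
(-12984 + u(-136)) + 23002 = (-12984 + 0) + 23002 = -12984 + 23002 = 10018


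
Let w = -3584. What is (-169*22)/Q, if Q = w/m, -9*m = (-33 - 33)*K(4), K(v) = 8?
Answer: 20449/336 ≈ 60.860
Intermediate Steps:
m = 176/3 (m = -(-33 - 33)*8/9 = -(-22)*8/3 = -⅑*(-528) = 176/3 ≈ 58.667)
Q = -672/11 (Q = -3584/176/3 = -3584*3/176 = -672/11 ≈ -61.091)
(-169*22)/Q = (-169*22)/(-672/11) = -3718*(-11/672) = 20449/336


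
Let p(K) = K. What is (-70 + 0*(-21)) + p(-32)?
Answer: -102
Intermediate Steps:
(-70 + 0*(-21)) + p(-32) = (-70 + 0*(-21)) - 32 = (-70 + 0) - 32 = -70 - 32 = -102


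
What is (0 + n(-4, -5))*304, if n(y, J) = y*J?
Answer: 6080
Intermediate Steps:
n(y, J) = J*y
(0 + n(-4, -5))*304 = (0 - 5*(-4))*304 = (0 + 20)*304 = 20*304 = 6080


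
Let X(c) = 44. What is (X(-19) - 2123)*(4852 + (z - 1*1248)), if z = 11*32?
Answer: -8224524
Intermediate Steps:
z = 352
(X(-19) - 2123)*(4852 + (z - 1*1248)) = (44 - 2123)*(4852 + (352 - 1*1248)) = -2079*(4852 + (352 - 1248)) = -2079*(4852 - 896) = -2079*3956 = -8224524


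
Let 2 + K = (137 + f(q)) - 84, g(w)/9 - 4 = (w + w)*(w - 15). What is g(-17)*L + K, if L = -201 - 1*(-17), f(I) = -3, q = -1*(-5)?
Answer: -1808304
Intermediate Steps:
q = 5
g(w) = 36 + 18*w*(-15 + w) (g(w) = 36 + 9*((w + w)*(w - 15)) = 36 + 9*((2*w)*(-15 + w)) = 36 + 9*(2*w*(-15 + w)) = 36 + 18*w*(-15 + w))
K = 48 (K = -2 + ((137 - 3) - 84) = -2 + (134 - 84) = -2 + 50 = 48)
L = -184 (L = -201 + 17 = -184)
g(-17)*L + K = (36 - 270*(-17) + 18*(-17)²)*(-184) + 48 = (36 + 4590 + 18*289)*(-184) + 48 = (36 + 4590 + 5202)*(-184) + 48 = 9828*(-184) + 48 = -1808352 + 48 = -1808304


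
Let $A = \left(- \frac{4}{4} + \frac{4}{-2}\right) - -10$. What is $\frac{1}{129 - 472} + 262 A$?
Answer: $\frac{629061}{343} \approx 1834.0$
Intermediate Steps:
$A = 7$ ($A = \left(\left(-4\right) \frac{1}{4} + 4 \left(- \frac{1}{2}\right)\right) + 10 = \left(-1 - 2\right) + 10 = -3 + 10 = 7$)
$\frac{1}{129 - 472} + 262 A = \frac{1}{129 - 472} + 262 \cdot 7 = \frac{1}{-343} + 1834 = - \frac{1}{343} + 1834 = \frac{629061}{343}$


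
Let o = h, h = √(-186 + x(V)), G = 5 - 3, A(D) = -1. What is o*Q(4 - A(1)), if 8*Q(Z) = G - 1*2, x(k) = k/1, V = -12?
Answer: 0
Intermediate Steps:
G = 2
x(k) = k (x(k) = k*1 = k)
Q(Z) = 0 (Q(Z) = (2 - 1*2)/8 = (2 - 2)/8 = (⅛)*0 = 0)
h = 3*I*√22 (h = √(-186 - 12) = √(-198) = 3*I*√22 ≈ 14.071*I)
o = 3*I*√22 ≈ 14.071*I
o*Q(4 - A(1)) = (3*I*√22)*0 = 0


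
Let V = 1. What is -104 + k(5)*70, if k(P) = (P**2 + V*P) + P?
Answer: 2346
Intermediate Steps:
k(P) = P**2 + 2*P (k(P) = (P**2 + 1*P) + P = (P**2 + P) + P = (P + P**2) + P = P**2 + 2*P)
-104 + k(5)*70 = -104 + (5*(2 + 5))*70 = -104 + (5*7)*70 = -104 + 35*70 = -104 + 2450 = 2346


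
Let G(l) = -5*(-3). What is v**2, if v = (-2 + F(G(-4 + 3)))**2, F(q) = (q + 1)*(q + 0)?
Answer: 3208542736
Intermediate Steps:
G(l) = 15
F(q) = q*(1 + q) (F(q) = (1 + q)*q = q*(1 + q))
v = 56644 (v = (-2 + 15*(1 + 15))**2 = (-2 + 15*16)**2 = (-2 + 240)**2 = 238**2 = 56644)
v**2 = 56644**2 = 3208542736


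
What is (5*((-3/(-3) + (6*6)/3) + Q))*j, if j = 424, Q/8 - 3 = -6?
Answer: -23320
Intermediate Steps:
Q = -24 (Q = 24 + 8*(-6) = 24 - 48 = -24)
(5*((-3/(-3) + (6*6)/3) + Q))*j = (5*((-3/(-3) + (6*6)/3) - 24))*424 = (5*((-3*(-⅓) + 36*(⅓)) - 24))*424 = (5*((1 + 12) - 24))*424 = (5*(13 - 24))*424 = (5*(-11))*424 = -55*424 = -23320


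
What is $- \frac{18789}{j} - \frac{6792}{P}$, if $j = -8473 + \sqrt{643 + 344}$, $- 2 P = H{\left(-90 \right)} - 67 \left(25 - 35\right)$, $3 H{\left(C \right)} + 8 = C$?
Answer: $\frac{403750647831}{17157987338} + \frac{18789 \sqrt{987}}{71790742} \approx 23.54$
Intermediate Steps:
$H{\left(C \right)} = - \frac{8}{3} + \frac{C}{3}$
$P = - \frac{956}{3}$ ($P = - \frac{\left(- \frac{8}{3} + \frac{1}{3} \left(-90\right)\right) - 67 \left(25 - 35\right)}{2} = - \frac{\left(- \frac{8}{3} - 30\right) - -670}{2} = - \frac{- \frac{98}{3} + 670}{2} = \left(- \frac{1}{2}\right) \frac{1912}{3} = - \frac{956}{3} \approx -318.67$)
$j = -8473 + \sqrt{987} \approx -8441.6$
$- \frac{18789}{j} - \frac{6792}{P} = - \frac{18789}{-8473 + \sqrt{987}} - \frac{6792}{- \frac{956}{3}} = - \frac{18789}{-8473 + \sqrt{987}} - - \frac{5094}{239} = - \frac{18789}{-8473 + \sqrt{987}} + \frac{5094}{239} = \frac{5094}{239} - \frac{18789}{-8473 + \sqrt{987}}$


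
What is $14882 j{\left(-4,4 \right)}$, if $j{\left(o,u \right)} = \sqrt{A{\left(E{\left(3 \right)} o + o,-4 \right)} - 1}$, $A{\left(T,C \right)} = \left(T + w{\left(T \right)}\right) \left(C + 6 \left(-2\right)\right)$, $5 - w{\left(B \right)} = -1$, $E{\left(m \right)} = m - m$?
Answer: $14882 i \sqrt{33} \approx 85491.0 i$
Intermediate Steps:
$E{\left(m \right)} = 0$
$w{\left(B \right)} = 6$ ($w{\left(B \right)} = 5 - -1 = 5 + 1 = 6$)
$A{\left(T,C \right)} = \left(-12 + C\right) \left(6 + T\right)$ ($A{\left(T,C \right)} = \left(T + 6\right) \left(C + 6 \left(-2\right)\right) = \left(6 + T\right) \left(C - 12\right) = \left(6 + T\right) \left(-12 + C\right) = \left(-12 + C\right) \left(6 + T\right)$)
$j{\left(o,u \right)} = \sqrt{-97 - 16 o}$ ($j{\left(o,u \right)} = \sqrt{\left(-72 - 12 \left(0 o + o\right) + 6 \left(-4\right) - 4 \left(0 o + o\right)\right) - 1} = \sqrt{\left(-72 - 12 \left(0 + o\right) - 24 - 4 \left(0 + o\right)\right) - 1} = \sqrt{\left(-72 - 12 o - 24 - 4 o\right) - 1} = \sqrt{\left(-96 - 16 o\right) - 1} = \sqrt{-97 - 16 o}$)
$14882 j{\left(-4,4 \right)} = 14882 \sqrt{-97 - -64} = 14882 \sqrt{-97 + 64} = 14882 \sqrt{-33} = 14882 i \sqrt{33}$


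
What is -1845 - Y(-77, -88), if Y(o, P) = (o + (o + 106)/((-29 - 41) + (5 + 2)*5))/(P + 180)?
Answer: -1484544/805 ≈ -1844.2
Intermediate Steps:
Y(o, P) = (-106/35 + 34*o/35)/(180 + P) (Y(o, P) = (o + (106 + o)/(-70 + 7*5))/(180 + P) = (o + (106 + o)/(-70 + 35))/(180 + P) = (o + (106 + o)/(-35))/(180 + P) = (o + (106 + o)*(-1/35))/(180 + P) = (o + (-106/35 - o/35))/(180 + P) = (-106/35 + 34*o/35)/(180 + P))
-1845 - Y(-77, -88) = -1845 - 2*(-53 + 17*(-77))/(35*(180 - 88)) = -1845 - 2*(-53 - 1309)/(35*92) = -1845 - 2*(-1362)/(35*92) = -1845 - 1*(-681/805) = -1845 + 681/805 = -1484544/805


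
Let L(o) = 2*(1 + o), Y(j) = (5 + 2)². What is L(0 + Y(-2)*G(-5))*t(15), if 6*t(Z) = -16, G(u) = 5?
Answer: -1312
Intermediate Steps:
t(Z) = -8/3 (t(Z) = (⅙)*(-16) = -8/3)
Y(j) = 49 (Y(j) = 7² = 49)
L(o) = 2 + 2*o
L(0 + Y(-2)*G(-5))*t(15) = (2 + 2*(0 + 49*5))*(-8/3) = (2 + 2*(0 + 245))*(-8/3) = (2 + 2*245)*(-8/3) = (2 + 490)*(-8/3) = 492*(-8/3) = -1312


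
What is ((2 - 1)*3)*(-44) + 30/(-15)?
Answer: -134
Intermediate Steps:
((2 - 1)*3)*(-44) + 30/(-15) = (1*3)*(-44) + 30*(-1/15) = 3*(-44) - 2 = -132 - 2 = -134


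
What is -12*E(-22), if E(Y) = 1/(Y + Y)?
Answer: 3/11 ≈ 0.27273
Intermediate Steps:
E(Y) = 1/(2*Y)
-12*E(-22) = -6/(-22) = -6*(-1)/22 = -12*(-1/44) = 3/11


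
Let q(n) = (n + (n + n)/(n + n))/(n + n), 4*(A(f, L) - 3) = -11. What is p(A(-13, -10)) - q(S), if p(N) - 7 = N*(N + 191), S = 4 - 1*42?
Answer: 16515/304 ≈ 54.326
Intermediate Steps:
A(f, L) = ¼ (A(f, L) = 3 + (¼)*(-11) = 3 - 11/4 = ¼)
S = -38 (S = 4 - 42 = -38)
p(N) = 7 + N*(191 + N) (p(N) = 7 + N*(N + 191) = 7 + N*(191 + N))
q(n) = (1 + n)/(2*n) (q(n) = (n + (2*n)/((2*n)))/((2*n)) = (n + (2*n)*(1/(2*n)))*(1/(2*n)) = (n + 1)*(1/(2*n)) = (1 + n)*(1/(2*n)) = (1 + n)/(2*n))
p(A(-13, -10)) - q(S) = (7 + (¼)² + 191*(¼)) - (1 - 38)/(2*(-38)) = (7 + 1/16 + 191/4) - (-1)*(-37)/(2*38) = 877/16 - 1*37/76 = 877/16 - 37/76 = 16515/304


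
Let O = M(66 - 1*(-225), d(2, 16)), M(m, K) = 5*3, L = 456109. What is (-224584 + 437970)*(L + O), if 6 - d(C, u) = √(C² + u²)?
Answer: 97330475864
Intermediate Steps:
d(C, u) = 6 - √(C² + u²)
M(m, K) = 15
O = 15
(-224584 + 437970)*(L + O) = (-224584 + 437970)*(456109 + 15) = 213386*456124 = 97330475864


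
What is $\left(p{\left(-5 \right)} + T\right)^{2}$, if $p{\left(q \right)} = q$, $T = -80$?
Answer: $7225$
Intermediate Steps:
$\left(p{\left(-5 \right)} + T\right)^{2} = \left(-5 - 80\right)^{2} = \left(-85\right)^{2} = 7225$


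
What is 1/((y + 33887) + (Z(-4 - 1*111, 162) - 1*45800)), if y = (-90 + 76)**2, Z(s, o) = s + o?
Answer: -1/11670 ≈ -8.5690e-5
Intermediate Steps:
Z(s, o) = o + s
y = 196 (y = (-14)**2 = 196)
1/((y + 33887) + (Z(-4 - 1*111, 162) - 1*45800)) = 1/((196 + 33887) + ((162 + (-4 - 1*111)) - 1*45800)) = 1/(34083 + ((162 + (-4 - 111)) - 45800)) = 1/(34083 + ((162 - 115) - 45800)) = 1/(34083 + (47 - 45800)) = 1/(34083 - 45753) = 1/(-11670) = -1/11670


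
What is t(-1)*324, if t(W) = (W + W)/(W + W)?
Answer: 324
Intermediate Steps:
t(W) = 1 (t(W) = (2*W)/((2*W)) = (2*W)*(1/(2*W)) = 1)
t(-1)*324 = 1*324 = 324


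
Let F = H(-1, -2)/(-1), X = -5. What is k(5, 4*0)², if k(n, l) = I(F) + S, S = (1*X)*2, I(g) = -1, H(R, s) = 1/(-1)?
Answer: 121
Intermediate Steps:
H(R, s) = -1
F = 1 (F = -1/(-1) = -1*(-1) = 1)
S = -10 (S = (1*(-5))*2 = -5*2 = -10)
k(n, l) = -11 (k(n, l) = -1 - 10 = -11)
k(5, 4*0)² = (-11)² = 121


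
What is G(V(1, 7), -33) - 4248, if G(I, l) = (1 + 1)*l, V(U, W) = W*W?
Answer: -4314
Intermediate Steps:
V(U, W) = W²
G(I, l) = 2*l
G(V(1, 7), -33) - 4248 = 2*(-33) - 4248 = -66 - 4248 = -4314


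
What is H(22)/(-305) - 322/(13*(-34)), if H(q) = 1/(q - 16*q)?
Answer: 16204871/22243650 ≈ 0.72852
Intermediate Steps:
H(q) = -1/(15*q) (H(q) = 1/(-15*q) = -1/(15*q))
H(22)/(-305) - 322/(13*(-34)) = -1/15/22/(-305) - 322/(13*(-34)) = -1/15*1/22*(-1/305) - 322/(-442) = -1/330*(-1/305) - 322*(-1/442) = 1/100650 + 161/221 = 16204871/22243650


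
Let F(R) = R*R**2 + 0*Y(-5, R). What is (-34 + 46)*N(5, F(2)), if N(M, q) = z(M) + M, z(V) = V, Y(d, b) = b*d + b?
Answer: 120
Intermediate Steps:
Y(d, b) = b + b*d
F(R) = R**3 (F(R) = R*R**2 + 0*(R*(1 - 5)) = R**3 + 0*(R*(-4)) = R**3 + 0*(-4*R) = R**3 + 0 = R**3)
N(M, q) = 2*M (N(M, q) = M + M = 2*M)
(-34 + 46)*N(5, F(2)) = (-34 + 46)*(2*5) = 12*10 = 120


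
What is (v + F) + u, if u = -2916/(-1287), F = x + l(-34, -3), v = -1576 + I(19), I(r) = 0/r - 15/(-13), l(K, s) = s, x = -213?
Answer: -255767/143 ≈ -1788.6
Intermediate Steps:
I(r) = 15/13 (I(r) = 0 - 15*(-1/13) = 0 + 15/13 = 15/13)
v = -20473/13 (v = -1576 + 15/13 = -20473/13 ≈ -1574.8)
F = -216 (F = -213 - 3 = -216)
u = 324/143 (u = -2916*(-1/1287) = 324/143 ≈ 2.2657)
(v + F) + u = (-20473/13 - 216) + 324/143 = -23281/13 + 324/143 = -255767/143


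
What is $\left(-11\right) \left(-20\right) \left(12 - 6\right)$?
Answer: $1320$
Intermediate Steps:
$\left(-11\right) \left(-20\right) \left(12 - 6\right) = 220 \left(12 - 6\right) = 220 \cdot 6 = 1320$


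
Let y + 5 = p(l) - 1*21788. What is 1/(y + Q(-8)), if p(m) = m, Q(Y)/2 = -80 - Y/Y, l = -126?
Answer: -1/22081 ≈ -4.5288e-5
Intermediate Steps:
Q(Y) = -162 (Q(Y) = 2*(-80 - Y/Y) = 2*(-80 - 1*1) = 2*(-80 - 1) = 2*(-81) = -162)
y = -21919 (y = -5 + (-126 - 1*21788) = -5 + (-126 - 21788) = -5 - 21914 = -21919)
1/(y + Q(-8)) = 1/(-21919 - 162) = 1/(-22081) = -1/22081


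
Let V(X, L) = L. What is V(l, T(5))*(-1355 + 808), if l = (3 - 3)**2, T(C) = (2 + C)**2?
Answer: -26803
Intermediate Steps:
l = 0 (l = 0**2 = 0)
V(l, T(5))*(-1355 + 808) = (2 + 5)**2*(-1355 + 808) = 7**2*(-547) = 49*(-547) = -26803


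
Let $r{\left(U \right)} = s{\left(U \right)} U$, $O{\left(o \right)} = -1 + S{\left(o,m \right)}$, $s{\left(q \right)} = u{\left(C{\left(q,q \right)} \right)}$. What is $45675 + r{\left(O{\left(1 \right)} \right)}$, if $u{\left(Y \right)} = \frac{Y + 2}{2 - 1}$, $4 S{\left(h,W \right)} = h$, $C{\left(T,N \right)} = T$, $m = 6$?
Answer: $\frac{730785}{16} \approx 45674.0$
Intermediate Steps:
$S{\left(h,W \right)} = \frac{h}{4}$
$u{\left(Y \right)} = 2 + Y$ ($u{\left(Y \right)} = \frac{2 + Y}{1} = \left(2 + Y\right) 1 = 2 + Y$)
$s{\left(q \right)} = 2 + q$
$O{\left(o \right)} = -1 + \frac{o}{4}$
$r{\left(U \right)} = U \left(2 + U\right)$ ($r{\left(U \right)} = \left(2 + U\right) U = U \left(2 + U\right)$)
$45675 + r{\left(O{\left(1 \right)} \right)} = 45675 + \left(-1 + \frac{1}{4} \cdot 1\right) \left(2 + \left(-1 + \frac{1}{4} \cdot 1\right)\right) = 45675 + \left(-1 + \frac{1}{4}\right) \left(2 + \left(-1 + \frac{1}{4}\right)\right) = 45675 - \frac{3 \left(2 - \frac{3}{4}\right)}{4} = 45675 - \frac{15}{16} = \frac{730785}{16}$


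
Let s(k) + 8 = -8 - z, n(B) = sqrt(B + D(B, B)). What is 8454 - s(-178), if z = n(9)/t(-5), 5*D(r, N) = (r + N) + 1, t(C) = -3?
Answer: 8470 - 8*sqrt(5)/15 ≈ 8468.8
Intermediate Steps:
D(r, N) = 1/5 + N/5 + r/5 (D(r, N) = ((r + N) + 1)/5 = ((N + r) + 1)/5 = (1 + N + r)/5 = 1/5 + N/5 + r/5)
n(B) = sqrt(1/5 + 7*B/5) (n(B) = sqrt(B + (1/5 + B/5 + B/5)) = sqrt(B + (1/5 + 2*B/5)) = sqrt(1/5 + 7*B/5))
z = -8*sqrt(5)/15 (z = (sqrt(5 + 35*9)/5)/(-3) = (sqrt(5 + 315)/5)*(-1/3) = (sqrt(320)/5)*(-1/3) = ((8*sqrt(5))/5)*(-1/3) = (8*sqrt(5)/5)*(-1/3) = -8*sqrt(5)/15 ≈ -1.1926)
s(k) = -16 + 8*sqrt(5)/15 (s(k) = -8 + (-8 - (-8)*sqrt(5)/15) = -8 + (-8 + 8*sqrt(5)/15) = -16 + 8*sqrt(5)/15)
8454 - s(-178) = 8454 - (-16 + 8*sqrt(5)/15) = 8454 + (16 - 8*sqrt(5)/15) = 8470 - 8*sqrt(5)/15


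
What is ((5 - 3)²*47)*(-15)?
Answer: -2820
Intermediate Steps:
((5 - 3)²*47)*(-15) = (2²*47)*(-15) = (4*47)*(-15) = 188*(-15) = -2820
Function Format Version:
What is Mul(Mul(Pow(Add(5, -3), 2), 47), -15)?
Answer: -2820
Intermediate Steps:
Mul(Mul(Pow(Add(5, -3), 2), 47), -15) = Mul(Mul(Pow(2, 2), 47), -15) = Mul(Mul(4, 47), -15) = Mul(188, -15) = -2820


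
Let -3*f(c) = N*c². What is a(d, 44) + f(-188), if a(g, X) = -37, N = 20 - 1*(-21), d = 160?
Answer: -1449215/3 ≈ -4.8307e+5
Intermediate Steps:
N = 41 (N = 20 + 21 = 41)
f(c) = -41*c²/3
a(d, 44) + f(-188) = -37 - 41/3*(-188)² = -37 - 41/3*35344 = -37 - 1449104/3 = -1449215/3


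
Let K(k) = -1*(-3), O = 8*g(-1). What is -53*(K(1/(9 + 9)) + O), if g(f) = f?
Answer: 265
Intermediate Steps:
O = -8 (O = 8*(-1) = -8)
K(k) = 3
-53*(K(1/(9 + 9)) + O) = -53*(3 - 8) = -53*(-5) = 265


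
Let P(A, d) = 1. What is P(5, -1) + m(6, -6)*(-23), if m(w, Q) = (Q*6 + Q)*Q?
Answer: -5795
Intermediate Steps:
m(w, Q) = 7*Q² (m(w, Q) = (6*Q + Q)*Q = (7*Q)*Q = 7*Q²)
P(5, -1) + m(6, -6)*(-23) = 1 + (7*(-6)²)*(-23) = 1 + (7*36)*(-23) = 1 + 252*(-23) = 1 - 5796 = -5795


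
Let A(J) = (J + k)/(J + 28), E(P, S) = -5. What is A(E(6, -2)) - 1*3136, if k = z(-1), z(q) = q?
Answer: -72134/23 ≈ -3136.3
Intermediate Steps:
k = -1
A(J) = (-1 + J)/(28 + J) (A(J) = (J - 1)/(J + 28) = (-1 + J)/(28 + J))
A(E(6, -2)) - 1*3136 = (-1 - 5)/(28 - 5) - 1*3136 = -6/23 - 3136 = -72134/23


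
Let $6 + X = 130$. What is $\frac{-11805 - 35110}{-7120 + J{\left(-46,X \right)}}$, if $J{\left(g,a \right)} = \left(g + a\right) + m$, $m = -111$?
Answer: $\frac{46915}{7153} \approx 6.5588$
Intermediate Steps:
$X = 124$ ($X = -6 + 130 = 124$)
$J{\left(g,a \right)} = -111 + a + g$ ($J{\left(g,a \right)} = \left(g + a\right) - 111 = \left(a + g\right) - 111 = -111 + a + g$)
$\frac{-11805 - 35110}{-7120 + J{\left(-46,X \right)}} = \frac{-11805 - 35110}{-7120 - 33} = - \frac{46915}{-7120 - 33} = - \frac{46915}{-7153} = \left(-46915\right) \left(- \frac{1}{7153}\right) = \frac{46915}{7153}$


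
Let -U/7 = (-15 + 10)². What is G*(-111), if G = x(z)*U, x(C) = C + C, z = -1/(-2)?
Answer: 19425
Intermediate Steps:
z = ½ (z = -1*(-½) = ½ ≈ 0.50000)
x(C) = 2*C
U = -175 (U = -7*(-15 + 10)² = -7*(-5)² = -7*25 = -175)
G = -175 (G = (2*(½))*(-175) = 1*(-175) = -175)
G*(-111) = -175*(-111) = 19425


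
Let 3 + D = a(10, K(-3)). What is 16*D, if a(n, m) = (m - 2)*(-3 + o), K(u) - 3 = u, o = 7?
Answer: -176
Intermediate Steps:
K(u) = 3 + u
a(n, m) = -8 + 4*m (a(n, m) = (m - 2)*(-3 + 7) = (-2 + m)*4 = -8 + 4*m)
D = -11 (D = -3 + (-8 + 4*(3 - 3)) = -3 + (-8 + 4*0) = -3 + (-8 + 0) = -3 - 8 = -11)
16*D = 16*(-11) = -176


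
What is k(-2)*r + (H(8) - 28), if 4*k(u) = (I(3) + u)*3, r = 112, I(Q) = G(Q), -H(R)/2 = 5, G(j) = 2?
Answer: -38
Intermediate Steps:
H(R) = -10 (H(R) = -2*5 = -10)
I(Q) = 2
k(u) = 3/2 + 3*u/4 (k(u) = ((2 + u)*3)/4 = (6 + 3*u)/4 = 3/2 + 3*u/4)
k(-2)*r + (H(8) - 28) = (3/2 + (3/4)*(-2))*112 + (-10 - 28) = (3/2 - 3/2)*112 - 38 = 0*112 - 38 = 0 - 38 = -38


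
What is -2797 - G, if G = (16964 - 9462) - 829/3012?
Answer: -31019759/3012 ≈ -10299.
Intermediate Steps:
G = 22595195/3012 (G = 7502 - 829*1/3012 = 7502 - 829/3012 = 22595195/3012 ≈ 7501.7)
-2797 - G = -2797 - 1*22595195/3012 = -2797 - 22595195/3012 = -31019759/3012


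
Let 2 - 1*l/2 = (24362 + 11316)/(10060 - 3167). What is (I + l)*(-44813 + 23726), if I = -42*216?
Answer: 1319562885960/6893 ≈ 1.9144e+8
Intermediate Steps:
l = -43784/6893 (l = 4 - 2*(24362 + 11316)/(10060 - 3167) = 4 - 71356/6893 = -43784/6893 ≈ -6.3520)
I = -9072 (I = -1*9072 = -9072)
(I + l)*(-44813 + 23726) = (-9072 - 43784/6893)*(-44813 + 23726) = -62577080/6893*(-21087) = 1319562885960/6893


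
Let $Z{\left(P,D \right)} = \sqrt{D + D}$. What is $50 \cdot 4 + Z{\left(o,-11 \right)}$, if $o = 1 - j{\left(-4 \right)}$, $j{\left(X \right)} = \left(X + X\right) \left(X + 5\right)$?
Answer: $200 + i \sqrt{22} \approx 200.0 + 4.6904 i$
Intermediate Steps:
$j{\left(X \right)} = 2 X \left(5 + X\right)$
$o = 9$ ($o = 1 - 2 \left(-4\right) \left(5 - 4\right) = 1 - 2 \left(-4\right) 1 = 1 - -8 = 1 + 8 = 9$)
$Z{\left(P,D \right)} = \sqrt{2} \sqrt{D}$ ($Z{\left(P,D \right)} = \sqrt{2 D} = \sqrt{2} \sqrt{D}$)
$50 \cdot 4 + Z{\left(o,-11 \right)} = 50 \cdot 4 + \sqrt{2} \sqrt{-11} = 200 + \sqrt{2} i \sqrt{11} = 200 + i \sqrt{22}$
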